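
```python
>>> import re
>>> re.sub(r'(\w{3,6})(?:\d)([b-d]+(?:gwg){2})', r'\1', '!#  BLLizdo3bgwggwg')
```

'!#  BLLizdo'

Each match is replaced using the text its own group 1 captured.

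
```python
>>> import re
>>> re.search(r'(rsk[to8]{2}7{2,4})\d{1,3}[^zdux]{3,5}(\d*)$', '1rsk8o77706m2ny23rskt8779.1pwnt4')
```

Pattern: the literal 'rsk', then exactly 2 of one of [to8], then 2 to 4 of a literal '7' (captured); then 1 to 3 of a digit, then 3 to 5 of any character except [zdux]; then zero or more of a digit (captured); then anchored at the end.
`search` walks the string left to right and returns the first match it finds.
Here the pattern never matches, so the call returns None.

None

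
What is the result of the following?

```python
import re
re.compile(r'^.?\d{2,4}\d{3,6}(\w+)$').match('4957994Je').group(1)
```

'Je'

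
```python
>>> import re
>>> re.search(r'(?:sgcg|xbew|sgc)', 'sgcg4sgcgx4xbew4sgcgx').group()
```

'sgcg'

Alternation tries branches left to right and keeps the first one that lets the overall match succeed at that position.
The match spans [0:4] → 'sgcg'.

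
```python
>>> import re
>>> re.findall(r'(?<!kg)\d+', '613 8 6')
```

The negative lookaround is zero-width — it rules out positions where the adjacent text would match, without consuming anything.
Scanning left to right: at [0:3] → '613'; at [4:5] → '8'; at [6:7] → '6'.
With no groups in the pattern, `findall` gives back each whole match — 3 here.

['613', '8', '6']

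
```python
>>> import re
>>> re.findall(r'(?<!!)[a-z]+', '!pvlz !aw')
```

['vlz', 'w']

`(?!…)`/`(?<!…)` only lets a position through if the neighbouring text does NOT match; no characters are consumed.
With no groups in the pattern, `findall` gives back each whole match — 2 here.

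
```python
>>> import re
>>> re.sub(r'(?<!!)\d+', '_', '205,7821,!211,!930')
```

A negative assertion filters positions out without eating any characters.
Every occurrence is swapped for '_'.

'_,_,!2_,!9_'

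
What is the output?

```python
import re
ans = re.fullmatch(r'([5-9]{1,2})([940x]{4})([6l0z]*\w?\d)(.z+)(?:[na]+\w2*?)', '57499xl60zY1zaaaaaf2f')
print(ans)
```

Pattern: 1 to 2 of a character in [5-9] (captured); then exactly 4 of one of [940x] (captured); then zero or more of one of [6l0z], then optionally a word character, then a digit (captured); then any character, then one or more of the literal 'z' (captured); then one or more of one of [na], then a word character, then zero or more of the literal '2' (lazy) (non-capturing group).
`re.fullmatch` requires the pattern to consume the entire string.
Here there's no way to consume every character, so the call returns None.

None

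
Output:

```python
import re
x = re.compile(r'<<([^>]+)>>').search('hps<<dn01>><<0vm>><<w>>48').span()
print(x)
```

(3, 11)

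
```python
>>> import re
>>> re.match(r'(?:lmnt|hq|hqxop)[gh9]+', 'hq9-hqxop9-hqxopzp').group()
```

'hq9'

With `match`, the pattern is implicitly anchored at the beginning.
The match spans [0:3] → 'hq9'.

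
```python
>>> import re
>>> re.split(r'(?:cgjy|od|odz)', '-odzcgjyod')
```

['-', 'z', '', '']

Alternation tries branches left to right and keeps the first one that lets the overall match succeed at that position.
The string is cut at each match, leaving 4 pieces.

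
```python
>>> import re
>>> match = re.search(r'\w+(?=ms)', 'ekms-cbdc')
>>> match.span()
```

The positive lookaround only admits positions where the adjacent text matches; those characters stay outside the span.
Unlike `match`, `search` isn't anchored — it looks for the pattern anywhere in the string.
The match spans [0:2] → 'ek'.

(0, 2)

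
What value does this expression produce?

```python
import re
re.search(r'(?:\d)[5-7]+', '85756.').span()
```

The pattern matches a digit (non-capturing group); then one or more of a character in [5-7].
`re.search` tries every starting position until one works.
The match spans [0:5] → '85756'.

(0, 5)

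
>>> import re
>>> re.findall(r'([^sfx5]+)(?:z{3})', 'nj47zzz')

With a single group, `findall` returns only what that group captured — 1 item.

['nj47']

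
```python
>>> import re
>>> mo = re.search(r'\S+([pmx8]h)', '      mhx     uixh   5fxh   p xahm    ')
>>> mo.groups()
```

('xh',)

The match spans [14:18] → 'uixh'.
Captured: group 1 = 'xh'.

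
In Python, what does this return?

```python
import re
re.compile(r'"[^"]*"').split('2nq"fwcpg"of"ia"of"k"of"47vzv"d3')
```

['2nq', 'of', 'of', 'of', 'd3']

Matches to split on: at [3:10] → '"fwcpg"'; at [12:16] → '"ia"'; at [18:21] → '"k"'; at [23:30] → '"47vzv"'.
Splitting on the pattern gives 5 pieces.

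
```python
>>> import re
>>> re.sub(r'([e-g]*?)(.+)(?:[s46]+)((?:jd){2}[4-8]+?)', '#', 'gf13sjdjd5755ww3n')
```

Pattern: zero or more of a character in [e-g] (lazy) (captured); then one or more of any character (captured); then one or more of one of [s46] (non-capturing group); then the literal 'jd' repeated 2 times, then one or more of a character in [4-8] (lazy) (captured).
A `+?`/`*?`/`{m,n}?` starts at its minimum and grows only as far as needed for what follows to match.
Matches: at [0:10] → 'gf13sjdjd5'.
Every occurrence is swapped for '#'.

'#755ww3n'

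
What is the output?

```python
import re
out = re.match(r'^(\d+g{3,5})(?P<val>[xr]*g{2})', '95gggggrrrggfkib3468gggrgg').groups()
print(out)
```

The match spans [0:12] → '95gggggrrrgg'.
Captured: group 1 = '95ggggg', group 2 = 'rrrgg'.

('95ggggg', 'rrrgg')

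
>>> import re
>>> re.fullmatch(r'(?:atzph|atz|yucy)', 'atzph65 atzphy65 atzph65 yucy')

None

`fullmatch` succeeds only if the pattern covers the string from start to end.
Here the pattern can't cover the whole string, so the call returns None.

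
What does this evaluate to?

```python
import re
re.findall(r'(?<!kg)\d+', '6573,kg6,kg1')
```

['6573']

The negative lookaround is zero-width — it rules out positions where the adjacent text would match, without consuming anything.
No capturing groups, so `findall` returns the 1 full match string.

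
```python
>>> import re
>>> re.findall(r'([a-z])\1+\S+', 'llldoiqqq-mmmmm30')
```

`\1` has to match the exact text group 1 already captured.
Walking the string: at [0:17] match 'llldoiqqq-mmmmm30', group 1 = 'l'.
Because there's exactly one group, `findall` drops the full match and keeps group 1 from the one hit.

['l']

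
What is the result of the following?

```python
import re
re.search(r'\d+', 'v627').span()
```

(1, 4)

The match spans [1:4] → '627'.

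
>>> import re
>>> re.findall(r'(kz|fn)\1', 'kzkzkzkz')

['kz', 'kz']

The backreference `\1` re-matches whatever the first group consumed, character for character.
With a single group, `findall` returns only what that group captured — 2 items.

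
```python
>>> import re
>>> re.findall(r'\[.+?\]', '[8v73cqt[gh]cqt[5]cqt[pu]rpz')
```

['[8v73cqt[gh]', '[5]', '[pu]']

Walking the string: at [0:12] → '[8v73cqt[gh]'; at [15:18] → '[5]'; at [21:25] → '[pu]'.
`findall` yields the raw match text (3 of them) because the pattern has no groups.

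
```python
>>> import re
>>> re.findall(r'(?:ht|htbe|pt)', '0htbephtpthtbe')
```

['ht', 'ht', 'pt', 'ht']

`|` is ordered: at each position the engine commits to the first alternative that works.
Scanning left to right: at [1:3] → 'ht'; at [6:8] → 'ht'; at [8:10] → 'pt'; at [10:12] → 'ht'.
`findall` yields the raw match text (4 of them) because the pattern has no groups.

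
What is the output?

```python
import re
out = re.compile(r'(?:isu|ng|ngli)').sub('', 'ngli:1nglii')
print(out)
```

li:1lii

Branches in `(...|...)` are attempted left-to-right; the first branch that allows the whole pattern to succeed is taken.
Matches: at [0:2] → 'ng'; at [6:8] → 'ng'.
Every occurrence is swapped for ''.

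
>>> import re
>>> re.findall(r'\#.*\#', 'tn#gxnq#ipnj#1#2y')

['#gxnq#ipnj#1#']

Scanning left to right: at [2:15] → '#gxnq#ipnj#1#'.
`findall` yields the raw match text (1 of them) because the pattern has no groups.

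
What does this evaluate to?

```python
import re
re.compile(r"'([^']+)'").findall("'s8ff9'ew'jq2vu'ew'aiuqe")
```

['s8ff9', 'jq2vu']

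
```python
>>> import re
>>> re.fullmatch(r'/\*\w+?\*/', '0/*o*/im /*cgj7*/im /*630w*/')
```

None

`fullmatch` succeeds only if the pattern covers the string from start to end.
Here the string isn't matched end-to-end, so the call returns None.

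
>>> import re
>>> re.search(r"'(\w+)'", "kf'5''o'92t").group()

"'5'"

Unlike `match`, `search` isn't anchored — it looks for the pattern anywhere in the string.
The match spans [2:5] → "'5'".
Captured: group 1 = '5'.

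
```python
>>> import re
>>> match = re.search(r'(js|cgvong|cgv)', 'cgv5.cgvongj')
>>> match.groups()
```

('cgv',)

The match spans [0:3] → 'cgv'.
Captured: group 1 = 'cgv'.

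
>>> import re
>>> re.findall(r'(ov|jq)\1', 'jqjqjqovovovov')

['jq', 'ov', 'ov']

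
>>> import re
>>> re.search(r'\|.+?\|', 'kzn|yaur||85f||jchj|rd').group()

The `?` after the quantifier makes it lazy — it takes as little as possible before letting the rest of the pattern try.
The match spans [3:9] → '|yaur|'.

'|yaur|'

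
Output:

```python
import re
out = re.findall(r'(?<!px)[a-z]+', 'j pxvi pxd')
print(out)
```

['j', 'pxvi', 'pxd']

A negative assertion filters positions out without eating any characters.
Scanning left to right: at [0:1] → 'j'; at [2:6] → 'pxvi'; at [7:10] → 'pxd'.
Since nothing is captured, `findall` lists the 3 matched substrings directly.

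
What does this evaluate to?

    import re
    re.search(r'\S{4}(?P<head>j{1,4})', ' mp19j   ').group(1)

'j'

The pattern matches exactly 4 of a non-whitespace character; then 1 to 4 of a literal 'j' (captured as 'head').
`re.search` tries every starting position until one works.
The match spans [1:6] → 'mp19j'.
Captured: group 1 = 'j'.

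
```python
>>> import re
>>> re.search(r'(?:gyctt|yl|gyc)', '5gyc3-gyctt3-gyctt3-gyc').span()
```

(1, 4)

Unlike `match`, `search` isn't anchored — it looks for the pattern anywhere in the string.
The match spans [1:4] → 'gyc'.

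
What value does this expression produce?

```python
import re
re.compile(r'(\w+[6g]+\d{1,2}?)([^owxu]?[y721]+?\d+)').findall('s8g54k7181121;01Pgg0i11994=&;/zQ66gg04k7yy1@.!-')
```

[('s8g54', 'k7181121'), ('01Pgg0', 'i11994'), ('zQ66gg04', 'k7yy1')]

This matches one or more of a word character, then one or more of one of [6g], then 1 to 2 of a digit (lazy) (captured); then optionally any character except [owxu], then one or more of one of [y721] (lazy), then one or more of a digit (captured).
Scanning left to right: at [0:13] match 's8g54k7181121', groups = ('s8g54', 'k7181121'); at [14:26] match '01Pgg0i11994', groups = ('01Pgg0', 'i11994'); at [30:43] match 'zQ66gg04k7yy1', groups = ('zQ66gg04', 'k7yy1').
With 2 capturing groups, `findall` returns a 2-tuple per match.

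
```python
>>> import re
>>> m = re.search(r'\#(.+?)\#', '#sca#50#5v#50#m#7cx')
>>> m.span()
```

(0, 5)

A `+?`/`*?`/`{m,n}?` starts at its minimum and grows only as far as needed for what follows to match.
The match spans [0:5] → '#sca#'.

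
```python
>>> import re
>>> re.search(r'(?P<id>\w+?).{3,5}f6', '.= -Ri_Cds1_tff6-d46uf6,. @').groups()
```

The pattern matches one or more of a word character (lazy) (captured as 'id'); then 3 to 5 of any character, then the literal 'f6'.
`re.search` tries every starting position until one works.
The match spans [4:16] → 'Ri_Cds1_tff6'.
Captured: group 1 = 'Ri_Cd'.

('Ri_Cd',)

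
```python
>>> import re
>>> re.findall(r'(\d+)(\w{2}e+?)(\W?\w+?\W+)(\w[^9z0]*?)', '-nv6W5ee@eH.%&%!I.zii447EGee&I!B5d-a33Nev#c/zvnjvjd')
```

Pattern: one or more of a digit (captured); then exactly 2 of a word character, then one or more of the literal 'e' (lazy) (captured); then optionally a non-word character, then one or more of a word character (lazy), then one or more of a non-word character (captured); then a word character, then zero or more of any character except [9z0] (lazy) (captured).
Lazy quantifiers expand one character at a time until the remainder of the pattern can match.
Matches: at [3:10] match '6W5ee@e', groups = ('6', 'W5e', 'e@', 'e'); at [21:30] match '447EGee&I', groups = ('447', 'EGe', 'e&', 'I'); at [36:43] match '33Nev#c', groups = ('3', '3Ne', 'v#', 'c').
4 groups means each result is a tuple of 4 captured strings — 3 here.

[('6', 'W5e', 'e@', 'e'), ('447', 'EGe', 'e&', 'I'), ('3', '3Ne', 'v#', 'c')]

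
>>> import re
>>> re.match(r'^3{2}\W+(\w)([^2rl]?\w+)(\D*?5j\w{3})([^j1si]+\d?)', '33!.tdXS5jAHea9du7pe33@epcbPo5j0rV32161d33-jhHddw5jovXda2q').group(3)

The match spans [0:37] → '33!.tdXS5jAHea9du7pe33@epcbPo5j0rV321'.
Captured: group 1 = 't', group 2 = 'dXS5jAHea9du7pe33', group 3 = '@epcbPo5j0rV', group 4 = '321'.

'@epcbPo5j0rV'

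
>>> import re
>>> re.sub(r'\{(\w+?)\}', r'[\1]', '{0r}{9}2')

Matches: at [0:4] → '{0r}'; at [4:7] → '{9}'.
The replacement refers to a captured group, so each match is rewritten using its own captured text.

'[0r][9]2'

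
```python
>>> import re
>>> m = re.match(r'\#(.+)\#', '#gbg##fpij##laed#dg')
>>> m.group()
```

`re.match` only tries the pattern at the start of the string.
The match spans [0:17] → '#gbg##fpij##laed#'.
Captured: group 1 = 'gbg##fpij##laed'.

'#gbg##fpij##laed#'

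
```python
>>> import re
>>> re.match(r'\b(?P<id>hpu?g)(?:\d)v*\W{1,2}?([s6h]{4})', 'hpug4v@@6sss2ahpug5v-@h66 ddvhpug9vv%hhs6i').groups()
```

The match spans [0:12] → 'hpug4v@@6sss'.
Captured: group 1 = 'hpug', group 2 = '6sss'.

('hpug', '6sss')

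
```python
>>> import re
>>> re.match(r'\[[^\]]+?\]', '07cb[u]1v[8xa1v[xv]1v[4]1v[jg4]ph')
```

`re.match` won't scan ahead — the pattern has to work from the very first character.
Here position 0 doesn't satisfy it, so the call returns None.

None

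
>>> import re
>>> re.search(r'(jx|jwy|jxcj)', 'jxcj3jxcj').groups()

('jx',)

Branches in `(...|...)` are attempted left-to-right; the first branch that allows the whole pattern to succeed is taken.
Unlike `match`, `search` isn't anchored — it looks for the pattern anywhere in the string.
The match spans [0:2] → 'jx'.
Captured: group 1 = 'jx'.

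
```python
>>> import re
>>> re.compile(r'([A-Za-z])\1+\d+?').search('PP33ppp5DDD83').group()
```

After group 1 captures some text, `\1` only succeeds where that same text appears again.
The match spans [0:3] → 'PP3'.

'PP3'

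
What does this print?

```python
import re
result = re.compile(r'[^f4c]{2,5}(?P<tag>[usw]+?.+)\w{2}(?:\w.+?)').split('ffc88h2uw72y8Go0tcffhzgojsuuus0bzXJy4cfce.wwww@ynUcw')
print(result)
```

['ffc', 'w72y8Go0tcffhzgojsuuus0bzXJy4cfce.wwww@y', '']

`re.split` interleaves the captured-group text with the surrounding fragments.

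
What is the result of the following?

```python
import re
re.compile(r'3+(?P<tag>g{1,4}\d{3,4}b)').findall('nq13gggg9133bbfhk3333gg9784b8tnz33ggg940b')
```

['gggg9133b', 'gg9784b', 'ggg940b']

The pattern matches one or more of a literal '3'; then 1 to 4 of the literal 'g', then 3 to 4 of a digit, then the literal 'b' (captured as 'tag').
Scanning left to right: at [3:13] match '3gggg9133b', group 1 = 'gggg9133b'; at [17:28] match '3333gg9784b', group 1 = 'gg9784b'; at [32:41] match '33ggg940b', group 1 = 'ggg940b'.
One capturing group, so `findall` returns just the captured substring from each match — 3 in all.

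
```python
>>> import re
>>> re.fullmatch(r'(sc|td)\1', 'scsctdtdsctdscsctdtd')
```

None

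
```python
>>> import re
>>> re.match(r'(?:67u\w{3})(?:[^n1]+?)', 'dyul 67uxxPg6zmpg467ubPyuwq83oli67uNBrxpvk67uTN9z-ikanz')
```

None

This matches the literal '67u', then exactly 3 of a word character (non-capturing group); then one or more of any character except [n1] (lazy) (non-capturing group).
`re.match` only tries the pattern at the start of the string.
Here the string doesn't start with a match, so the call returns None.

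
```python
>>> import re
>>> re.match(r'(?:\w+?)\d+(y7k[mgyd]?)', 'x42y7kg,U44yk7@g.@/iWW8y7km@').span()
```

`re.match` won't scan ahead — the pattern has to work from the very first character.
The match spans [0:7] → 'x42y7kg'.

(0, 7)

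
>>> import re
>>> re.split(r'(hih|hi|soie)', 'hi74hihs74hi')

['', 'hi', '74', 'hih', 's74', 'hi', '']

`|` is ordered: at each position the engine commits to the first alternative that works.
With a capturing group present, the delimiter's captured portion is kept in the result list.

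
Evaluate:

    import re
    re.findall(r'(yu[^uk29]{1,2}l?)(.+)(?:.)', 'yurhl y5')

The pattern matches the literal 'yu', then 1 to 2 of any character except [uk29], then optionally the literal 'l' (captured); then one or more of any character (captured); then any character (non-capturing group).
Walking the string: at [0:8] match 'yurhl y5', groups = ('yurhl', ' y').
2 groups means the one result is a tuple of 2 captured strings — 1 here.

[('yurhl', ' y')]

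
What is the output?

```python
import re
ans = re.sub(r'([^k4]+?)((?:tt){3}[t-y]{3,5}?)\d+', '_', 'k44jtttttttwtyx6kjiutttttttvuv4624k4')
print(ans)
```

k44_k_k4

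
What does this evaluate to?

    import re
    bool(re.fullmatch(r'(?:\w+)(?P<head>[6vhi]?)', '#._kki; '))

This matches one or more of a word character (non-capturing group); then optionally one of [6vhi] (captured as 'head').
`re.fullmatch` is like wrapping the pattern in `^…$` (in single-line mode).
Here the string isn't matched end-to-end, so the call returns None, and `bool(None)` is False.

False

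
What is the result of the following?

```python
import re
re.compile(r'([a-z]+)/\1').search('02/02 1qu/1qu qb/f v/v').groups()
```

The match spans [19:22] → 'v/v'.
Captured: group 1 = 'v'.

('v',)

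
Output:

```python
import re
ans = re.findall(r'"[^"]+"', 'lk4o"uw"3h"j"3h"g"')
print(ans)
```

['"uw"', '"j"', '"g"']

Matches: at [4:8] → '"uw"'; at [10:13] → '"j"'; at [15:18] → '"g"'.
No capturing groups, so `findall` returns the 3 full match strings.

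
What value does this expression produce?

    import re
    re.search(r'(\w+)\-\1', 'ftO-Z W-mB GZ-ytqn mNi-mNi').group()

'mNi-mNi'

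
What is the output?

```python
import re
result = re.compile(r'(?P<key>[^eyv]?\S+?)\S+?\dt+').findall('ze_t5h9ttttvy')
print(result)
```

The `?` after the quantifier makes it lazy — it takes as little as possible before letting the rest of the pattern try.
Because there's exactly one group, `findall` drops the full match and keeps group 1 from the one hit.

['ze']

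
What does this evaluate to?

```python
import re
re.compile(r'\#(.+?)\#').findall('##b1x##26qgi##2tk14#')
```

Scanning left to right: at [0:6] match '##b1x#', group 1 = '#b1x'; at [6:13] match '#26qgi#', group 1 = '26qgi'; at [13:20] match '#2tk14#', group 1 = '2tk14'.
`findall` collects group 1 from each match (3 total).

['#b1x', '26qgi', '2tk14']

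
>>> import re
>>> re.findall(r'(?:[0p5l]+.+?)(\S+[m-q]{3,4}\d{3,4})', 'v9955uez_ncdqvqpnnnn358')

Pattern: one or more of one of [0p5l], then one or more of any character (lazy) (non-capturing group); then one or more of a non-whitespace character, then 3 to 4 of a character in [m-q], then 3 to 4 of a digit (captured).
One capturing group, so `findall` returns just the captured substring from the one match — 1 in all.

['ez_ncdqvqpnnnn358']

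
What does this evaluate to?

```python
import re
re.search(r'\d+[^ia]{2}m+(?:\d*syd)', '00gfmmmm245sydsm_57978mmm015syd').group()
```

'00gfmmmm245syd'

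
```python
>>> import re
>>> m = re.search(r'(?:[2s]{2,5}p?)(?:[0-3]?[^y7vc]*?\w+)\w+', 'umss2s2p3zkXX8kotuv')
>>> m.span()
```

The pattern matches 2 to 5 of one of [2s], then optionally the literal 'p' (non-capturing group); then optionally a character in [0-3], then zero or more of any character except [y7vc] (lazy), then one or more of a word character (non-capturing group); then one or more of a word character.
`search` walks the string left to right and returns the first match it finds.
The match spans [2:19] → 'ss2s2p3zkXX8kotuv'.

(2, 19)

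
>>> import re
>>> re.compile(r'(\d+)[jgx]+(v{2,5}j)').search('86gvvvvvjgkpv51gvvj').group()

'86gvvvvvj'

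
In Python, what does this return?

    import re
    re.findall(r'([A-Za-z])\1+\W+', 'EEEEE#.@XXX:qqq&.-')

['E', 'X', 'q']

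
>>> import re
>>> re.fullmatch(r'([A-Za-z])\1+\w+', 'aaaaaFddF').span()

(0, 9)

`\1` is not a pattern — it's the concrete string captured by group 1, re-applied verbatim.
For `fullmatch`, every character of the input must be accounted for by the pattern.
The match spans [0:9] → 'aaaaaFddF'.
Captured: group 1 = 'a'.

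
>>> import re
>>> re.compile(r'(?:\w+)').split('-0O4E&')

['-', '&']

Pattern: one or more of a word character (non-capturing group).
Matches to split on: at [1:5] → '0O4E'.
Each match becomes a cut point; 2 segments remain.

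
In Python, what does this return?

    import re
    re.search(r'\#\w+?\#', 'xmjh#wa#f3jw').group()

'#wa#'

The match spans [4:8] → '#wa#'.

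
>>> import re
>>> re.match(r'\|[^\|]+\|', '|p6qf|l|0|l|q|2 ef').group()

`match` is anchored at position 0; if the pattern doesn't fit there, it returns None.
The match spans [0:6] → '|p6qf|'.

'|p6qf|'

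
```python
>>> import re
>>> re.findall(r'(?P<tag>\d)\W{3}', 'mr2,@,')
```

Pattern: a digit (captured as 'tag'); then exactly 3 of a non-word character.
Matches: at [2:6] match '2,@,', group 1 = '2'.
`findall` collects group 1 from the one match (1 total).

['2']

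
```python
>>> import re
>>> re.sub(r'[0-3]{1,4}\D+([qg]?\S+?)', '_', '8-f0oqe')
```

This matches 1 to 4 of a character in [0-3]; then one or more of a non-digit; then optionally one of [qg], then one or more of a non-whitespace character (lazy) (captured).
Each match is replaced by '_'.

'8-f_'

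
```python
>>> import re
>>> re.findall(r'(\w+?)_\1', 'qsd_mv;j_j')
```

['j']

A backreference is literal: `\1` must see the identical characters the first group matched.
Walking the string: at [7:10] match 'j_j', group 1 = 'j'.
With a single group, `findall` returns only what that group captured — 1 item.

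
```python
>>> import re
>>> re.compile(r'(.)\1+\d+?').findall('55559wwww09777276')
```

['5', 'w', '7']

`\1` is not a pattern — it's the concrete string captured by group 1, re-applied verbatim.
Matches: at [0:5] match '55559', group 1 = '5'; at [5:10] match 'wwww0', group 1 = 'w'; at [11:15] match '7772', group 1 = '7'.
Because there's exactly one group, `findall` drops the full match and keeps group 1 from each hit.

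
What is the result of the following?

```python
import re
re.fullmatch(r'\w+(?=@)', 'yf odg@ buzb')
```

Because the assertion is zero-width, the text it checks is not consumed and won't appear in the result.
`re.fullmatch` requires the pattern to consume the entire string.
Here there's no way to consume every character, so the call returns None.

None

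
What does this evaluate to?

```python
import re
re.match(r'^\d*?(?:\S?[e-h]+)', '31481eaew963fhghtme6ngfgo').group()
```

Pattern: anchored at the start of the string; then zero or more of a digit (lazy); then optionally a non-whitespace character, then one or more of a character in [e-h] (non-capturing group).
`re.match` won't scan ahead — the pattern has to work from the very first character.
The match spans [0:6] → '31481e'.

'31481e'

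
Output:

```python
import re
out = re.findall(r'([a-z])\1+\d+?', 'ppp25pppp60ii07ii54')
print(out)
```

`\1` is not a pattern — it's the concrete string captured by group 1, re-applied verbatim.
With a single group, `findall` returns only what that group captured — 4 items.

['p', 'p', 'i', 'i']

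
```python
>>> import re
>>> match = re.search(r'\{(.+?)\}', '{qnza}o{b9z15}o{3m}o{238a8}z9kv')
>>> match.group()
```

'{qnza}'

`re.search` tries every starting position until one works.
The match spans [0:6] → '{qnza}'.
Captured: group 1 = 'qnza'.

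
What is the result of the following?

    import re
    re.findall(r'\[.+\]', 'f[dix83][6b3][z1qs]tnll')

['[dix83][6b3][z1qs]']

With no groups in the pattern, `findall` gives back each whole match — 1 here.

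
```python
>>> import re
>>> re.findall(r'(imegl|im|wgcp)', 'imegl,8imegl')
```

['imegl', 'imegl']

`|` is ordered: at each position the engine commits to the first alternative that works.
With a single group, `findall` returns only what that group captured — 2 items.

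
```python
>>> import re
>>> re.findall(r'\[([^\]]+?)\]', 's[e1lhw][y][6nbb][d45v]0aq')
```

['e1lhw', 'y', '6nbb', 'd45v']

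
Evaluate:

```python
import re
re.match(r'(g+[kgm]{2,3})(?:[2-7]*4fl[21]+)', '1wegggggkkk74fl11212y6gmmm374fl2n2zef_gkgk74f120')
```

`re.match` only tries the pattern at the start of the string.
Here the pattern fails at index 0, so the call returns None.

None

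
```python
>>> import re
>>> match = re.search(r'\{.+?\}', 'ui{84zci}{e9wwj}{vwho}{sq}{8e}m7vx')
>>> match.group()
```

Lazy quantifiers expand one character at a time until the remainder of the pattern can match.
The match spans [2:9] → '{84zci}'.

'{84zci}'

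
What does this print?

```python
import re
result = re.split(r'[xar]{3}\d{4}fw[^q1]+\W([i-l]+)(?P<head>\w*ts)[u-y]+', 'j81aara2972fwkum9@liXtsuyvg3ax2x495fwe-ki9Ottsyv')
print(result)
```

['j81a', 'ki', '9Otts', '']

The pattern matches exactly 3 of one of [xar], then exactly 4 of a digit, then the literal 'fw'; then one or more of any character except [q1], then a non-word character; then one or more of a character in [i-l] (captured); then zero or more of a word character, then the literal 'ts' (captured as 'head'); then one or more of a character in [u-y].
Matches to split on: at [4:48] → 'ara2972fwkum9@liXtsuyvg3ax2x495fwe-ki9Ottsyv'.
The group in the pattern means `split` returns the separators' captures alongside the pieces.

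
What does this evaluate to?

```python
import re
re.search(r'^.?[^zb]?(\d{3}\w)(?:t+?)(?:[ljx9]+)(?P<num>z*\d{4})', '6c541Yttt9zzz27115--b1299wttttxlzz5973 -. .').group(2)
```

This matches anchored at the start of the string; then optionally any character, then optionally any character except [zb]; then exactly 3 of a digit, then a word character (captured); then one or more of a literal 't' (lazy) (non-capturing group); then one or more of one of [ljx9] (non-capturing group); then zero or more of a literal 'z', then exactly 4 of a digit (captured as 'num').
`re.search` scans for the first position where the pattern succeeds.
The match spans [0:17] → '6c541Yttt9zzz2711'.
Captured: group 1 = '541Y', group 2 = 'zzz2711'.

'zzz2711'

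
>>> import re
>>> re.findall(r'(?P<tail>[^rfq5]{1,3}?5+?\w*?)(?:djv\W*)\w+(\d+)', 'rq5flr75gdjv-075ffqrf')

With 2 capturing groups, `findall` returns a 2-tuple per match.

[('75g', '5')]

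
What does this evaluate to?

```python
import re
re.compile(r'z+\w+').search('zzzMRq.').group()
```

'zzzMRq'

This matches one or more of a literal 'z'; then one or more of a word character.
`re.search` scans for the first position where the pattern succeeds.
The match spans [0:6] → 'zzzMRq'.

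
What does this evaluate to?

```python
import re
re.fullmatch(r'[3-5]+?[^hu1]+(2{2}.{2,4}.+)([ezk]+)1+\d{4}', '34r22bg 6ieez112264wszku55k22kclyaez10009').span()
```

For `fullmatch`, every character of the input must be accounted for by the pattern.
The match spans [0:41] → '34r22bg 6ieez112264wszku55k22kclyaez10009'.

(0, 41)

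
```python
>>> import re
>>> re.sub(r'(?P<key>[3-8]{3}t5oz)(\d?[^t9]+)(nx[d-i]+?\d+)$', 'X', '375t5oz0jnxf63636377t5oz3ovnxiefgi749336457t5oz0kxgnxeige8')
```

The pattern matches exactly 3 of a character in [3-8], then the literal 't5o', then the literal 'z' (captured as 'key'); then optionally a digit, then one or more of any character except [t9] (captured); then the literal 'nx', then one or more of a character in [d-i] (lazy), then one or more of a digit (captured); then anchored at the end.
Matches: at [40:58] → '457t5oz0kxgnxeige8'.
Every occurrence is swapped for 'X'.

'375t5oz0jnxf63636377t5oz3ovnxiefgi749336X'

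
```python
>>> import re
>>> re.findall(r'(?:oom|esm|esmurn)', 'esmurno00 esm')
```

['esm', 'esm']

Alternation tries branches left to right and keeps the first one that lets the overall match succeed at that position.
Matches: at [0:3] → 'esm'; at [10:13] → 'esm'.
With no groups in the pattern, `findall` gives back each whole match — 2 here.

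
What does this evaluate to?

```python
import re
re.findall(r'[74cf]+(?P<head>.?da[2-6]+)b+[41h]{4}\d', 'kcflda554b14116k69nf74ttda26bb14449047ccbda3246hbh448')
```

['lda554']

The pattern matches one or more of one of [74cf]; then optionally any character, then the literal 'da', then one or more of a character in [2-6] (captured as 'head'); then one or more of the literal 'b', then exactly 4 of one of [41h], then a digit.
One capturing group, so `findall` returns just the captured substring from the one match — 1 in all.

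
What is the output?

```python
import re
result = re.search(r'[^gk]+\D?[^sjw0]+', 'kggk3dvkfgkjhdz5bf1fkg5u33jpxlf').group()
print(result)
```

3dvkfgk

Pattern: one or more of any character except [gk], then optionally a non-digit; then one or more of any character except [sjw0].
`search` walks the string left to right and returns the first match it finds.
The match spans [4:11] → '3dvkfgk'.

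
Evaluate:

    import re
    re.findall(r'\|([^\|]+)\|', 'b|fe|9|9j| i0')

['fe', '9j']

One capturing group, so `findall` returns just the captured substring from each match — 2 in all.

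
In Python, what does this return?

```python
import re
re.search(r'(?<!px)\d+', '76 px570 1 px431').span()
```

(0, 2)

A negative assertion filters positions out without eating any characters.
The match spans [0:2] → '76'.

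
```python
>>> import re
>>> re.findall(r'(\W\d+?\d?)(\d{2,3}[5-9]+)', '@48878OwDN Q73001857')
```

2 groups means the one result is a tuple of 2 captured strings — 1 here.

[('@48', '878')]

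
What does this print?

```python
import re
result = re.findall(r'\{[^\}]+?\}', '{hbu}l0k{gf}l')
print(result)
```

['{hbu}', '{gf}']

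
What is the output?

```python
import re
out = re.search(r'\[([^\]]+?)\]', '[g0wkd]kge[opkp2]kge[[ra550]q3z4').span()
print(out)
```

(0, 7)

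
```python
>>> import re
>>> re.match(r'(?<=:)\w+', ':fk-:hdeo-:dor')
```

`match` is anchored at position 0; if the pattern doesn't fit there, it returns None.
Here the pattern fails at index 0, so the call returns None.

None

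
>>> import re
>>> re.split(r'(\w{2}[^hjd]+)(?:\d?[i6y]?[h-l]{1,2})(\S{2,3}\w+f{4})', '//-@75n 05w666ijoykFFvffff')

This matches exactly 2 of a word character, then one or more of any character except [hjd] (captured); then optionally a digit, then optionally one of [i6y], then 1 to 2 of a character in [h-l] (non-capturing group); then 2 to 3 of a non-whitespace character, then one or more of a word character, then exactly 4 of the literal 'f' (captured).
Matches to split on: at [4:26] → '75n 05w666ijoykFFvffff'.
Because the pattern has a capturing group, `split` also inserts each captured text between the pieces.

['//-@', '75n 05w666i', 'oykFFvffff', '']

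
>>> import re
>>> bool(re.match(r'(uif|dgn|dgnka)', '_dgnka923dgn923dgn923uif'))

False

`re.match` won't scan ahead — the pattern has to work from the very first character.
Here the pattern fails at index 0, so the call returns None, and `bool(None)` is False.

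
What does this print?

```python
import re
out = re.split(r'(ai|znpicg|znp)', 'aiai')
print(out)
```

['', 'ai', '', 'ai', '']

The group in the pattern means `split` returns the separators' captures alongside the pieces.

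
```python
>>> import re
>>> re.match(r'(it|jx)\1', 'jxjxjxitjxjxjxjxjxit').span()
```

(0, 4)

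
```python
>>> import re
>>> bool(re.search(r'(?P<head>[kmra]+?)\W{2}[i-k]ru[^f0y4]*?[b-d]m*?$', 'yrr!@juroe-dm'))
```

This matches one or more of one of [kmra] (lazy) (captured as 'head'); then exactly 2 of a non-word character, then a character in [i-k], then the literal 'ru'; then zero or more of any character except [f0y4] (lazy), then a character in [b-d], then zero or more of a literal 'm' (lazy); then anchored at the end.
Here no position works, so the call returns None, and `bool(None)` is False.

False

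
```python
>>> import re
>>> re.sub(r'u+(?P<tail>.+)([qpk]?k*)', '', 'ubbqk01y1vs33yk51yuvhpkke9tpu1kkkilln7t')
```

''

`sub` substitutes '' at each match site.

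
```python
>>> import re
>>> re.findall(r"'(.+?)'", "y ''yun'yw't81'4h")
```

["'yun", 't81']

Matches: at [2:8] match "''yun'", group 1 = "'yun"; at [10:15] match "'t81'", group 1 = 't81'.
With a single group, `findall` returns only what that group captured — 2 items.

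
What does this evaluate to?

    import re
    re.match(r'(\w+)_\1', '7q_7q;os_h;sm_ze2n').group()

'7q_7q'

The backreference `\1` re-matches whatever the first group consumed, character for character.
`match` is anchored at position 0; if the pattern doesn't fit there, it returns None.
The match spans [0:5] → '7q_7q'.
Captured: group 1 = '7q'.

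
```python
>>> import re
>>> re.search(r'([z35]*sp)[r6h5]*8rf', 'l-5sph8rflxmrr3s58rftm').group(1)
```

'5sp'

This matches zero or more of one of [z35], then the literal 's', then a literal 'p' (captured); then zero or more of one of [r6h5], then the literal '8rf'.
`search` walks the string left to right and returns the first match it finds.
The match spans [2:9] → '5sph8rf'.
Captured: group 1 = '5sp'.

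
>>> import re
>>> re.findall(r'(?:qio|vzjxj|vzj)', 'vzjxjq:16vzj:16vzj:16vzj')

['vzjxj', 'vzj', 'vzj', 'vzj']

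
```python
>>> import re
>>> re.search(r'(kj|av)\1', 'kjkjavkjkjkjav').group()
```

A backreference is literal: `\1` must see the identical characters the first group matched.
`search` walks the string left to right and returns the first match it finds.
The match spans [0:4] → 'kjkj'.
Captured: group 1 = 'kj'.

'kjkj'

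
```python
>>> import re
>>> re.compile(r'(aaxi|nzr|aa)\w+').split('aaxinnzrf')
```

['', 'aaxi', '']

Branches in `(...|...)` are attempted left-to-right; the first branch that allows the whole pattern to succeed is taken.
Matches to split on: at [0:9] → 'aaxinnzrf'.
Because the pattern has a capturing group, `split` also inserts each captured text between the pieces.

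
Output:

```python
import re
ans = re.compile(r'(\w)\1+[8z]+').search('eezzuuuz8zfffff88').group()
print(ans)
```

eezz

After group 1 captures some text, `\1` only succeeds where that same text appears again.
`search` walks the string left to right and returns the first match it finds.
The match spans [0:4] → 'eezz'.
Captured: group 1 = 'e'.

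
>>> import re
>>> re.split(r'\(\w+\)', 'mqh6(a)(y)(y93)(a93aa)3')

['mqh6', '', '', '', '3']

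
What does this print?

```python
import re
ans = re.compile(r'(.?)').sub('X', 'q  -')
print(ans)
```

XXXXX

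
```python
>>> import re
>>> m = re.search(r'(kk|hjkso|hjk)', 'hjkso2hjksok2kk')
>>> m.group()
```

Alternation tries branches left to right and keeps the first one that lets the overall match succeed at that position.
The match spans [0:5] → 'hjkso'.

'hjkso'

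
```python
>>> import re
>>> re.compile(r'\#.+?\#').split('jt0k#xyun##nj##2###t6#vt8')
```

Because the quantifier is non-greedy, it stops expanding at the earliest point where the rest of the pattern can succeed.
Matches to split on: at [4:10] → '#xyun#'; at [10:14] → '#nj#'; at [14:17] → '#2#'; at [17:22] → '##t6#'.
The string is cut at each match, leaving 5 pieces.

['jt0k', '', '', '', 'vt8']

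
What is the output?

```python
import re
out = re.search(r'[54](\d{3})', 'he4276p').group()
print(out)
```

Pattern: one of [54]; then exactly 3 of a digit (captured).
The match spans [2:6] → '4276'.

4276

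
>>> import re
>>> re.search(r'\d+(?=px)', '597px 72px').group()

'597'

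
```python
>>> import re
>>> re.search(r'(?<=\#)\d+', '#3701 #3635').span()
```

The lookaround is zero-width — it requires the adjacent text to match without consuming it, so the asserted text isn't part of the match.
The match spans [1:5] → '3701'.

(1, 5)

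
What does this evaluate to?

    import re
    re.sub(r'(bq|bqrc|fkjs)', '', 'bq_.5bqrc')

'_.5rc'

Alternation tries branches left to right and keeps the first one that lets the overall match succeed at that position.
Every occurrence is swapped for ''.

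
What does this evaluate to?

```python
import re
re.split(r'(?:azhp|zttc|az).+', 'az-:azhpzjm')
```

['', '']

Matches to split on: at [0:11] → 'az-:azhpzjm'.
Splitting on the pattern gives 2 pieces.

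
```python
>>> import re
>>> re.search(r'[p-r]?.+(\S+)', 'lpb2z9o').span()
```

The pattern matches optionally a character in [p-r], then one or more of any character; then one or more of a non-whitespace character (captured).
`search` walks the string left to right and returns the first match it finds.
The match spans [0:7] → 'lpb2z9o'.
Captured: group 1 = 'o'.

(0, 7)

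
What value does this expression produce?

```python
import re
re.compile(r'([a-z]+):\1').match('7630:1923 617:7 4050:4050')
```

`re.match` only tries the pattern at the start of the string.
Here the string doesn't start with a match, so the call returns None.

None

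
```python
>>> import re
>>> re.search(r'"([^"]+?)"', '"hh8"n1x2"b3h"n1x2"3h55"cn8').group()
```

'"hh8"'

Unlike `match`, `search` isn't anchored — it looks for the pattern anywhere in the string.
The match spans [0:5] → '"hh8"'.
Captured: group 1 = 'hh8'.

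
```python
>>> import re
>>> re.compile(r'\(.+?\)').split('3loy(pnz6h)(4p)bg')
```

Lazy quantifiers expand one character at a time until the remainder of the pattern can match.
Matches to split on: at [4:11] → '(pnz6h)'; at [11:15] → '(4p)'.
The string is cut at each match, leaving 3 pieces.

['3loy', '', 'bg']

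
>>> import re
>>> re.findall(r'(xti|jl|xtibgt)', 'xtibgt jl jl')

Alternation isn't longest-match — the leftmost alternative that fits at this position is chosen.
Because there's exactly one group, `findall` drops the full match and keeps group 1 from each hit.

['xti', 'jl', 'jl']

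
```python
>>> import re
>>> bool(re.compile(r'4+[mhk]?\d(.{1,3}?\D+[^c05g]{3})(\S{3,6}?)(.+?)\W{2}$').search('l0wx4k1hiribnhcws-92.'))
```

Pattern: one or more of the literal '4', then optionally one of [mhk], then a digit; then 1 to 3 of any character (lazy), then one or more of a non-digit, then exactly 3 of any character except [c05g] (captured); then 3 to 6 of a non-whitespace character (lazy) (captured); then one or more of any character (lazy) (captured); then exactly 2 of a non-word character; then anchored at the end.
Unlike `match`, `search` isn't anchored — it looks for the pattern anywhere in the string.
Here the pattern never matches, so the call returns None, and `bool(None)` is False.

False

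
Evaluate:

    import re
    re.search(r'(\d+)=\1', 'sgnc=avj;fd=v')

None

The backreference `\1` re-matches whatever the first group consumed, character for character.
`search` walks the string left to right and returns the first match it finds.
Here the pattern never matches, so the call returns None.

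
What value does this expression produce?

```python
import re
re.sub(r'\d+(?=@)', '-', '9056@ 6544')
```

'-@ 6544'

Lookahead/lookbehind check context without consuming it, so the matched span excludes the asserted characters.
Each match is replaced by '-'.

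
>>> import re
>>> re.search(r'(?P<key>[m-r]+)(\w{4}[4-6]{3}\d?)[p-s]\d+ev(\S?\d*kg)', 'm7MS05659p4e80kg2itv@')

None

Here no position works, so the call returns None.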